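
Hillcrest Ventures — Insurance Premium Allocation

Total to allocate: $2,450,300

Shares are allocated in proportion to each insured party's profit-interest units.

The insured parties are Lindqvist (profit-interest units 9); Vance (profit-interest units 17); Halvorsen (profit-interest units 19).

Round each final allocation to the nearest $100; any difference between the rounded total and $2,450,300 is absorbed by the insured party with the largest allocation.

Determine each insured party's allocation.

Combined profit-interest units = 45.
Raw shares: Lindqvist 9/45 × $2,450,300 = 490,060.00; Vance 17/45 × $2,450,300 = 925,668.89; Halvorsen 19/45 × $2,450,300 = 1,034,571.11.
At nearest $100: Lindqvist $490,100; Vance $925,700; Halvorsen $1,034,600. Sum = $2,450,400.
Difference $2,450,300 − $2,450,400 = −$100 applied to largest allocation (Halvorsen): Halvorsen becomes $1,034,500.

Lindqvist: $490,100 · Vance: $925,700 · Halvorsen: $1,034,500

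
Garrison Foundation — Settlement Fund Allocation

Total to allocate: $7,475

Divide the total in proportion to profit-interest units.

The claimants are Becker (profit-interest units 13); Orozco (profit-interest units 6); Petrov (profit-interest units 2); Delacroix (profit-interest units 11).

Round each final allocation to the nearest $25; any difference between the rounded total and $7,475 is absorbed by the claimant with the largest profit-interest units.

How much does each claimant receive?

Becker: $3,025 · Orozco: $1,400 · Petrov: $475 · Delacroix: $2,575

Sum of profit-interest units: 13 + 6 + 2 + 11 = 32.
Pro-rata amounts: Becker 3,036.72; Orozco 1,401.56; Petrov 467.19; Delacroix 2,569.53.
At nearest $25: Becker $3,025; Orozco $1,400; Petrov $475; Delacroix $2,575. Sum = $7,475.
No rounding difference to absorb.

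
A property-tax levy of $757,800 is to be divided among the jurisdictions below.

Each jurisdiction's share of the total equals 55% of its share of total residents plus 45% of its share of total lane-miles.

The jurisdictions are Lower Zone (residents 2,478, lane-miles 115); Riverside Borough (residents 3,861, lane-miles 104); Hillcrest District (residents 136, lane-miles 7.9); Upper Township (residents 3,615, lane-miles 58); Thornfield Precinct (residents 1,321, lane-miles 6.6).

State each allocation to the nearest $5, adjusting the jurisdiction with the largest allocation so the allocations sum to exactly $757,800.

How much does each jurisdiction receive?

Totals — residents 11,411, lane-miles 291.5.
Combined weights (55% residents + 45% lane-miles): Lower Zone 0.2970; Riverside Borough 0.3466; Hillcrest District 0.0188; Upper Township 0.2638; Thornfield Precinct 0.0739.
Unrounded shares: Lower Zone 225,041.90; Riverside Borough 262,688.06; Hillcrest District 14,209.22; Upper Township 199,889.94; Thornfield Precinct 55,970.88.
After rounding ($5): Lower Zone $225,040; Riverside Borough $262,690; Hillcrest District $14,210; Upper Township $199,890; Thornfield Precinct $55,970. Sum = $757,800.
Rounded total matches; no reconciliation needed.

Lower Zone: $225,040; Riverside Borough: $262,690; Hillcrest District: $14,210; Upper Township: $199,890; Thornfield Precinct: $55,970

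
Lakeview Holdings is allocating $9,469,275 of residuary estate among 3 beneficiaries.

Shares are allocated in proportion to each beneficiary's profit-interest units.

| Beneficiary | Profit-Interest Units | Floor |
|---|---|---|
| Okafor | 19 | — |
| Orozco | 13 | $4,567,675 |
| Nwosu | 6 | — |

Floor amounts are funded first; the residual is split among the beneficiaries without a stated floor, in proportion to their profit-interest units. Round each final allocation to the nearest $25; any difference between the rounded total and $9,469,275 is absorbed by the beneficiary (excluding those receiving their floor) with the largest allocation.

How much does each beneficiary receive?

Guaranteed amounts: Orozco $4,567,675. Remaining pool $4,901,600.
Remaining pool split over remaining profit-interest units 25: Okafor 3,725,216.00 → $3,725,225; Nwosu 1,176,384.00 → $1,176,375.

Okafor: $3,725,225 | Orozco: $4,567,675 | Nwosu: $1,176,375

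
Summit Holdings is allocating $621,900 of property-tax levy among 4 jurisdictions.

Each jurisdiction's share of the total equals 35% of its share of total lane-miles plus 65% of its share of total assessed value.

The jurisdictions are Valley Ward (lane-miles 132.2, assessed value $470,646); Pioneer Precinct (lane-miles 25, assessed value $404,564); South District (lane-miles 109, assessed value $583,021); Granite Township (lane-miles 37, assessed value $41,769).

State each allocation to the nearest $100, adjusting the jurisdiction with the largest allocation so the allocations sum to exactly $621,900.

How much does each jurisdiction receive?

Lane-miles total 303.2; assessed value total 1,500,000.
Blended shares (35% lane-miles + 65% assessed value): Valley Ward 0.3566; Pioneer Precinct 0.2042; South District 0.3785; Granite Township 0.0608.
Unrounded shares: Valley Ward 221,739.78; Pioneer Precinct 126,973.26; South District 235,368.61; Granite Township 37,818.35.
After rounding ($100): Valley Ward $221,700; Pioneer Precinct $127,000; South District $235,400; Granite Township $37,800. Sum = $621,900.
Sum already equals the total — no adjustment.

Valley Ward: $221,700; Pioneer Precinct: $127,000; South District: $235,400; Granite Township: $37,800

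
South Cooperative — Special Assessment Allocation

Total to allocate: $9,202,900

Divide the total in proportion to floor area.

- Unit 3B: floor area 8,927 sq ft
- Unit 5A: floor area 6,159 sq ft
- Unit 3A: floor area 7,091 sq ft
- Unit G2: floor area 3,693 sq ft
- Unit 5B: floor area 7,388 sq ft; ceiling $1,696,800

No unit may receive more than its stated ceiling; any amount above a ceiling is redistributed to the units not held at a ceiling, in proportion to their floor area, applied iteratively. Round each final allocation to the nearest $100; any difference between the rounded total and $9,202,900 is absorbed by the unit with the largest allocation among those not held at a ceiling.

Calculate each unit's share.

Combined floor area = 33,258.
Unconstrained shares: Unit 3B 2,470,211.33; Unit 5A 1,704,271.49; Unit 3A 1,962,167.42; Unit G2 1,021,898.78; Unit 5B 2,044,350.99.
Cap binds for Unit 5B ($1,696,800); remaining pool $7,506,100 reallocated over remaining floor area 25,870.
Remaining shares: Unit 3B 2,590,141.27 → $2,590,100; Unit 5A 1,787,014.68 → $1,787,000; Unit 3A 2,057,431.58 → $2,057,400; Unit G2 1,071,512.46 → $1,071,500.
Rounding difference +$100 applied to Unit 3B → $2,590,200.

Unit 3B: $2,590,200 · Unit 5A: $1,787,000 · Unit 3A: $2,057,400 · Unit G2: $1,071,500 · Unit 5B: $1,696,800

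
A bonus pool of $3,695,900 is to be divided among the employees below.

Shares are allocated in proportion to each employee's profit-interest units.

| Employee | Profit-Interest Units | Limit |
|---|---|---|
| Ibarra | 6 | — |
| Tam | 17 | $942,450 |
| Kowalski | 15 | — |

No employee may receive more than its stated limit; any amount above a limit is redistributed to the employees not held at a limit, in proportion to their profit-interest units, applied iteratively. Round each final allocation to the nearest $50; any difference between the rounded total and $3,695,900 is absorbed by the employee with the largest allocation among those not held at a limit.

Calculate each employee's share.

Combined profit-interest units = 38.
Proportional shares (ignoring caps): Ibarra 583,563.16; Tam 1,653,428.95; Kowalski 1,458,907.89.
Capped: Tam ($942,450); remaining pool $2,753,450 reallocated over remaining profit-interest units 21.
Shares after redistribution: Ibarra 786,700.00 → $786,700; Kowalski 1,966,750.00 → $1,966,750.

Ibarra: $786,700 · Tam: $942,450 · Kowalski: $1,966,750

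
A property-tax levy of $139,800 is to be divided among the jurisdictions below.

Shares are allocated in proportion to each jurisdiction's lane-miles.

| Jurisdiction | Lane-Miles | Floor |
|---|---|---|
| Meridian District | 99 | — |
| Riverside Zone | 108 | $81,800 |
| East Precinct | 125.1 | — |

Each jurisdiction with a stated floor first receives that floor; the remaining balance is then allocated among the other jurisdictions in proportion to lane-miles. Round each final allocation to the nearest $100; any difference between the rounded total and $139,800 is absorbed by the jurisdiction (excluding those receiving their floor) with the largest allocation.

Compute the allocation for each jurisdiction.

Guaranteed amounts: Riverside Zone $81,800. Balance $58,000.
Balance split over remaining lane-miles 224.1: Meridian District 25,622.49 → $25,600; East Precinct 32,377.51 → $32,400.

Meridian District: $25,600 | Riverside Zone: $81,800 | East Precinct: $32,400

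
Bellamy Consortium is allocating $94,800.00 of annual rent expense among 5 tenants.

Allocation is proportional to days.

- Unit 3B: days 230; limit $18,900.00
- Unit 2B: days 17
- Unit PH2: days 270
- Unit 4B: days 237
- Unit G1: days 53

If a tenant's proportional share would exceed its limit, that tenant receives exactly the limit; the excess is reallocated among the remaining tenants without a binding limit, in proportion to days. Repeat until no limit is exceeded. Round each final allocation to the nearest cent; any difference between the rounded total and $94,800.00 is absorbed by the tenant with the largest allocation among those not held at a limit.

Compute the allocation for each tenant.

Total days = 807.
Proportional shares (ignoring caps): Unit 3B 27,018.5874; Unit 2B 1,997.0260; Unit PH2 31,717.4721; Unit 4B 27,840.8922; Unit G1 6,226.0223.
Cap binds for Unit 3B ($18,900.00); balance $75,900.00 reallocated over remaining days 577.
Redistributed shares: Unit 2B 2,236.2218 → $2,236.22; Unit PH2 35,516.4645 → $35,516.46; Unit 4B 31,175.5633 → $31,175.56; Unit G1 6,971.7504 → $6,971.75.
Rounding difference +$0.01 applied to Unit PH2 → $35,516.47.

Unit 3B: $18,900.00; Unit 2B: $2,236.22; Unit PH2: $35,516.47; Unit 4B: $31,175.56; Unit G1: $6,971.75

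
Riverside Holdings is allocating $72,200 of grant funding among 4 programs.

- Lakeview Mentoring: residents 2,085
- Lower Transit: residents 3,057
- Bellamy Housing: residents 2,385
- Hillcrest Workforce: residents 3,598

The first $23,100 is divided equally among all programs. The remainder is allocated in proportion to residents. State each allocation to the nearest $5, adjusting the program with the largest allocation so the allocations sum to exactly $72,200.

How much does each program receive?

Lakeview Mentoring: $14,975; Lower Transit: $19,265; Bellamy Housing: $16,300; Hillcrest Workforce: $21,660

Equal tier: $23,100 ÷ 4 = $5,775 apiece.
Remainder $49,100 by residents (total 11,125): Lakeview Mentoring 9,202.11 → $9,200; Lower Transit 13,492.02 → $13,490; Bellamy Housing 10,526.16 → $10,525; Hillcrest Workforce 15,879.71 → $15,880.
Rounding difference +$5 on remainder applied to Hillcrest Workforce.
Totals: Lakeview Mentoring $5,775 + $9,200 = $14,975; Lower Transit $5,775 + $13,490 = $19,265; Bellamy Housing $5,775 + $10,525 = $16,300; Hillcrest Workforce $5,775 + $15,885 = $21,660.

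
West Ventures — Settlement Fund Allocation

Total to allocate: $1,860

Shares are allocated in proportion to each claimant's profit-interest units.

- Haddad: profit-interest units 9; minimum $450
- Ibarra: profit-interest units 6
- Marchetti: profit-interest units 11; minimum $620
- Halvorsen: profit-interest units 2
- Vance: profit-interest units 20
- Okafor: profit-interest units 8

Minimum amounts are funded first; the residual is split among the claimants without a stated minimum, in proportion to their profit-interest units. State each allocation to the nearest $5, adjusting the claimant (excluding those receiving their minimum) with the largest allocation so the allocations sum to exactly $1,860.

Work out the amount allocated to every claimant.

Haddad: $450 | Ibarra: $130 | Marchetti: $620 | Halvorsen: $45 | Vance: $440 | Okafor: $175

Minimums first: Haddad $450; Marchetti $620. Remaining pool $790.
Remaining pool split over remaining profit-interest units 36: Ibarra 131.67 → $130; Halvorsen 43.89 → $45; Vance 438.89 → $440; Okafor 175.56 → $175.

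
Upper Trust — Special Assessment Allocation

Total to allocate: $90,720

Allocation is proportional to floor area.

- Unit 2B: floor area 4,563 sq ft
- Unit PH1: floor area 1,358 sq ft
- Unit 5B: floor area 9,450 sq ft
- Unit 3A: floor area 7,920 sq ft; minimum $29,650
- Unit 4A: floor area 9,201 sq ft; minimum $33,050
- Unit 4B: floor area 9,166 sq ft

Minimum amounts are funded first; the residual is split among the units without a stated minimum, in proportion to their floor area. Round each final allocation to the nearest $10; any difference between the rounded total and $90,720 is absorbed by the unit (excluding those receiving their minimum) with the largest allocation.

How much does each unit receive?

Unit 2B: $5,210 · Unit PH1: $1,550 · Unit 5B: $10,790 · Unit 3A: $29,650 · Unit 4A: $33,050 · Unit 4B: $10,470

Minimums first: Unit 3A $29,650; Unit 4A $33,050. Balance $28,020.
Balance split over remaining floor area 24,537: Unit 2B 5,210.71 → $5,210; Unit PH1 1,550.77 → $1,550; Unit 5B 10,791.42 → $10,790; Unit 4B 10,467.10 → $10,470.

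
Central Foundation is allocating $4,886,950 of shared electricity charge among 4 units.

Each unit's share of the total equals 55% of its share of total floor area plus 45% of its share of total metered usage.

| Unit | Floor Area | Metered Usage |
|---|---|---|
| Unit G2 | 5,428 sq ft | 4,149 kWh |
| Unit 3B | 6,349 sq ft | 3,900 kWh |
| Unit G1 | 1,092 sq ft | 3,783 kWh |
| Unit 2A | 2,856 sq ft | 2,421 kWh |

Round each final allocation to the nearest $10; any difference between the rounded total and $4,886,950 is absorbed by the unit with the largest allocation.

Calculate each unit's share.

Floor area total 15,725; metered usage total 14,253.
Combined weights (55% floor area + 45% metered usage): Unit G2 0.3208; Unit 3B 0.3452; Unit G1 0.1576; Unit 2A 0.1763.
Proportional shares: Unit G2 1,567,948.74; Unit 3B 1,686,953.47; Unit G1 770,339.56; Unit 2A 861,708.23.
Rounded to nearest $10: Unit G2 $1,567,950; Unit 3B $1,686,950; Unit G1 $770,340; Unit 2A $861,710. Sum = $4,886,950.
No rounding difference to absorb.

Unit G2: $1,567,950; Unit 3B: $1,686,950; Unit G1: $770,340; Unit 2A: $861,710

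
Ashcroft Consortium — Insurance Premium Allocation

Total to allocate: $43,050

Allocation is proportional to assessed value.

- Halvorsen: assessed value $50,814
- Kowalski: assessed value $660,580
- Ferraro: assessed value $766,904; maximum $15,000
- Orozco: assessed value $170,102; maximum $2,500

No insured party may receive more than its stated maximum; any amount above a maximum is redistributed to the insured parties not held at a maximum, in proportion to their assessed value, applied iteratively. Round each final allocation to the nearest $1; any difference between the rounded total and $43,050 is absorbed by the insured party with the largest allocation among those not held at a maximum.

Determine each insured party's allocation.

Halvorsen: $1,825 | Kowalski: $23,725 | Ferraro: $15,000 | Orozco: $2,500

Assessed value total: 1,648,400.
Unconstrained shares: Halvorsen 1,327.07; Kowalski 17,251.86; Ferraro 20,028.64; Orozco 4,442.42.
Held at cap: Ferraro ($15,000), Orozco ($2,500); remaining pool $25,550 reallocated over remaining assessed value 711,394.
Redistributed shares: Halvorsen 1,825.01 → $1,825; Kowalski 23,724.99 → $23,725.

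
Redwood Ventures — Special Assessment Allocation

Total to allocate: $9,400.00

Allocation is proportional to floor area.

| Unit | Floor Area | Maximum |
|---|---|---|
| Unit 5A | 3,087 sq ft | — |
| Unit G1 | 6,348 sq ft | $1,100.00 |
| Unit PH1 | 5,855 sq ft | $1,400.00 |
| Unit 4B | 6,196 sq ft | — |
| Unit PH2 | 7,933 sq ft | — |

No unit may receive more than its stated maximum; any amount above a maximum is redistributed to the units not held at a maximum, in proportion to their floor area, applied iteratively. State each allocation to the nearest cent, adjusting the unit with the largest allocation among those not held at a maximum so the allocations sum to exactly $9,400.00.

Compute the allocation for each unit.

Unit 5A: $1,237.24 · Unit G1: $1,100.00 · Unit PH1: $1,400.00 · Unit 4B: $2,483.29 · Unit PH2: $3,179.47

Combined floor area = 29,419.
Unconstrained shares: Unit 5A 986.3626; Unit G1 2,028.3218; Unit PH1 1,870.7978; Unit 4B 1,979.7546; Unit PH2 2,534.7632.
Held at cap: Unit G1 ($1,100.00), Unit PH1 ($1,400.00); remaining pool $6,900.00 reallocated over remaining floor area 17,216.
Redistributed shares: Unit 5A 1,237.2386 → $1,237.24; Unit 4B 2,483.2946 → $2,483.29; Unit PH2 3,179.4668 → $3,179.47.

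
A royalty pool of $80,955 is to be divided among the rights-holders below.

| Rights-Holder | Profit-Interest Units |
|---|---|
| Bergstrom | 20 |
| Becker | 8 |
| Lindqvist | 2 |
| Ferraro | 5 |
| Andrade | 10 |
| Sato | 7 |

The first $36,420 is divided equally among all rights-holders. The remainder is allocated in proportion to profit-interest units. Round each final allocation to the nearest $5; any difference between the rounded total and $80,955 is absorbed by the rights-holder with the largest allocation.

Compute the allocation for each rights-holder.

Equal tier: $36,420 ÷ 6 = $6,070 apiece.
Remainder $44,535 by profit-interest units (total 52): Bergstrom 17,128.85 → $17,130; Becker 6,851.54 → $6,850; Lindqvist 1,712.88 → $1,715; Ferraro 4,282.21 → $4,280; Andrade 8,564.42 → $8,565; Sato 5,995.10 → $5,995.
Totals: Bergstrom $6,070 + $17,130 = $23,200; Becker $6,070 + $6,850 = $12,920; Lindqvist $6,070 + $1,715 = $7,785; Ferraro $6,070 + $4,280 = $10,350; Andrade $6,070 + $8,565 = $14,635; Sato $6,070 + $5,995 = $12,065.

Bergstrom: $23,200 | Becker: $12,920 | Lindqvist: $7,785 | Ferraro: $10,350 | Andrade: $14,635 | Sato: $12,065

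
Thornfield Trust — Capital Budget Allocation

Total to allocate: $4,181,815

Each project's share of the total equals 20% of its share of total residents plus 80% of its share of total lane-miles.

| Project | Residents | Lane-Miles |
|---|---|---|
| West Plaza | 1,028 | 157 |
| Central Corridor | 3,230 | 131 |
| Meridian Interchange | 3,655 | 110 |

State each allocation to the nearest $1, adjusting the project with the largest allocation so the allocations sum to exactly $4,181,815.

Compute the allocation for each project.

Totals — residents 7,913, lane-miles 398.
Composite weights (20% residents + 80% lane-miles): West Plaza 0.3416; Central Corridor 0.3450; Meridian Interchange 0.3135.
Unrounded shares: West Plaza 1,428,342.61; Central Corridor 1,442,535.46; Meridian Interchange 1,310,936.93.
After rounding ($1): West Plaza $1,428,343; Central Corridor $1,442,535; Meridian Interchange $1,310,937. Sum = $4,181,815.
Sum already equals the total — no adjustment.

West Plaza: $1,428,343 · Central Corridor: $1,442,535 · Meridian Interchange: $1,310,937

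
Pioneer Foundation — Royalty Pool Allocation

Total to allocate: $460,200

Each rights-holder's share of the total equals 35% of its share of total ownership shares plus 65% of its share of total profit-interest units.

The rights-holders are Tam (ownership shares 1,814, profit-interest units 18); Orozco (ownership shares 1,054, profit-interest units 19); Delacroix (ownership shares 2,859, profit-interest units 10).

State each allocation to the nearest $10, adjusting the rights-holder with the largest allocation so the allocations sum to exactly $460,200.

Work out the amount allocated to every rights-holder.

Ownership shares total 5,727; profit-interest units total 47.
Composite weights (35% ownership shares + 65% profit-interest units): Tam 0.3598; Orozco 0.3272; Delacroix 0.3130.
Pro-rata amounts: Tam 165,578.58; Orozco 150,568.30; Delacroix 144,053.12.
After rounding ($10): Tam $165,580; Orozco $150,570; Delacroix $144,050. Sum = $460,200.
Sum already equals the total — no adjustment.

Tam: $165,580 · Orozco: $150,570 · Delacroix: $144,050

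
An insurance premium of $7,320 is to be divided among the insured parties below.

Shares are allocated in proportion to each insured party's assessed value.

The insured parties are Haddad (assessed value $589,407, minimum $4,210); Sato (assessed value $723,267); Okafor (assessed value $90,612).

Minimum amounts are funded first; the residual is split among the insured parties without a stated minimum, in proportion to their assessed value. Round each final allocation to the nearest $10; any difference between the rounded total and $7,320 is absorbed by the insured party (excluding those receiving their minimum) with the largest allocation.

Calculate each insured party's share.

Guaranteed amounts: Haddad $4,210. Remaining pool $3,110.
Remaining pool split over remaining assessed value 813,879: Sato 2,763.75 → $2,760; Okafor 346.25 → $350.

Haddad: $4,210 | Sato: $2,760 | Okafor: $350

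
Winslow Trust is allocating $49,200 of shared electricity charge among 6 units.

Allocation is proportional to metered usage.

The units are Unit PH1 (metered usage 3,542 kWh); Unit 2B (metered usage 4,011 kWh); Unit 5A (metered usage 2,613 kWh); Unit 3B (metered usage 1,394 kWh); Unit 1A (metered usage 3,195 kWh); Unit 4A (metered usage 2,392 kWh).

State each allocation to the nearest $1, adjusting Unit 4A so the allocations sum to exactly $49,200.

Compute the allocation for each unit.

Unit PH1: $10,163 · Unit 2B: $11,509 · Unit 5A: $7,497 · Unit 3B: $4,000 · Unit 1A: $9,167 · Unit 4A: $6,864

Sum of metered usage: 17,147.
Pro-rata amounts: Unit PH1 3,542/17,147 × $49,200 = 10,163.08; Unit 2B 4,011/17,147 × $49,200 = 11,508.79; Unit 5A 2,613/17,147 × $49,200 = 7,497.498; Unit 3B 1,394/17,147 × $49,200 = 3,999.81; Unit 1A 3,195/17,147 × $49,200 = 9,167.43; Unit 4A 2,392/17,147 × $49,200 = 6,863.38.
After rounding ($1): Unit PH1 $10,163; Unit 2B $11,509; Unit 5A $7,497; Unit 3B $4,000; Unit 1A $9,167; Unit 4A $6,863. Sum = $49,199.
Difference $49,200 − $49,199 = +$1 applied to Unit 4A: Unit 4A becomes $6,864.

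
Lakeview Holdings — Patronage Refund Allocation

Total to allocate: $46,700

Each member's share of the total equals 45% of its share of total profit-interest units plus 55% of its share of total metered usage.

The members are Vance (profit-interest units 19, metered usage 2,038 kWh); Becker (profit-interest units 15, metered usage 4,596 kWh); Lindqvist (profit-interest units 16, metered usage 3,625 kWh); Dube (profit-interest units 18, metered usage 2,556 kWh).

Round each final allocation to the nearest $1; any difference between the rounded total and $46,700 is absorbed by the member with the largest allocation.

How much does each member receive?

Totals — profit-interest units 68, metered usage 12,815.
Composite weights (45% profit-interest units + 55% metered usage): Vance 0.2132; Becker 0.2965; Lindqvist 0.2615; Dube 0.2288.
Unrounded shares: Vance 9,956.59; Becker 13,847.39; Lindqvist 12,210.26; Dube 10,685.76.
At nearest $1: Vance $9,957; Becker $13,847; Lindqvist $12,210; Dube $10,686. Sum = $46,700.
Sum already equals the total — no adjustment.

Vance: $9,957; Becker: $13,847; Lindqvist: $12,210; Dube: $10,686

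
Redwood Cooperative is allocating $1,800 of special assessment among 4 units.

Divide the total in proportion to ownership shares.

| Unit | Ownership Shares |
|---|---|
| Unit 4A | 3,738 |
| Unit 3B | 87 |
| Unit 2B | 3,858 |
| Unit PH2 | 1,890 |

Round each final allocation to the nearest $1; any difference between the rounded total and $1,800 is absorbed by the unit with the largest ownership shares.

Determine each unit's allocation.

Ownership shares total: 9,573.
Pro-rata amounts: Unit 4A 3,738/9,573 × $1,800 = 702.85; Unit 3B 87/9,573 × $1,800 = 16.36; Unit 2B 3,858/9,573 × $1,800 = 725.42; Unit PH2 1,890/9,573 × $1,800 = 355.37.
Rounded to nearest $1: Unit 4A $703; Unit 3B $16; Unit 2B $725; Unit PH2 $355. Sum = $1,799.
Difference $1,800 − $1,799 = +$1 applied to largest ownership shares (Unit 2B): Unit 2B becomes $726.

Unit 4A: $703 · Unit 3B: $16 · Unit 2B: $726 · Unit PH2: $355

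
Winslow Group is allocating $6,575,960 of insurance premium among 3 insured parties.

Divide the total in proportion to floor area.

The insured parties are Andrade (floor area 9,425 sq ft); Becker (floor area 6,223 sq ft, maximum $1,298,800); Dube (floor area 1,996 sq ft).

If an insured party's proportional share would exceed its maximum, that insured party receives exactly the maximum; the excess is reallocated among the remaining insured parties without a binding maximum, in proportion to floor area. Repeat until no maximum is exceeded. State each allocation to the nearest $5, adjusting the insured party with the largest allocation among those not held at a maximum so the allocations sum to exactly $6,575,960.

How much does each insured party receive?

Total floor area = 17,644.
Unconstrained shares: Andrade 3,512,719.51; Becker 2,319,326.63; Dube 743,913.86.
Capped: Becker ($1,298,800); balance $5,277,160 reallocated over remaining floor area 11,421.
Redistributed shares: Andrade 4,354,893.00 → $4,354,895; Dube 922,267.00 → $922,265.

Andrade: $4,354,895 | Becker: $1,298,800 | Dube: $922,265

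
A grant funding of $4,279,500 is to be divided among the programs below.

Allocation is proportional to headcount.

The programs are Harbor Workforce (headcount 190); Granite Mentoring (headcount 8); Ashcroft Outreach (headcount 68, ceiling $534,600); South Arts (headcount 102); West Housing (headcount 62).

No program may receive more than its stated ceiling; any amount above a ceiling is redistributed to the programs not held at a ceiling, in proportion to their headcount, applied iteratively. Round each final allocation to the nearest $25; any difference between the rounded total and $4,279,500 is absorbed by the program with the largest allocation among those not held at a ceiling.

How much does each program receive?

Combined headcount = 430.
Proportional shares (ignoring caps): Harbor Workforce 1,890,941.86; Granite Mentoring 79,618.60; Ashcroft Outreach 676,758.14; South Arts 1,015,137.21; West Housing 617,044.19.
Held at cap: Ashcroft Outreach ($534,600); balance $3,744,900 reallocated over remaining headcount 362.
Shares after redistribution: Harbor Workforce 1,965,555.25 → $1,965,550; Granite Mentoring 82,760.22 → $82,750; South Arts 1,055,192.82 → $1,055,200; West Housing 641,391.71 → $641,400.

Harbor Workforce: $1,965,550; Granite Mentoring: $82,750; Ashcroft Outreach: $534,600; South Arts: $1,055,200; West Housing: $641,400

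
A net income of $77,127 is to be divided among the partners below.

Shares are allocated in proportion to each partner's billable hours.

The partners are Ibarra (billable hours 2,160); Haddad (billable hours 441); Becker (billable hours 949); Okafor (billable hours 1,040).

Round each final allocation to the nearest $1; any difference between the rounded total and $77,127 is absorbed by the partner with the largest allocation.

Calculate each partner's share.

Ibarra: $36,296; Haddad: $7,410; Becker: $15,946; Okafor: $17,475

Total billable hours = 4,590.
Raw shares: Ibarra 2,160/4,590 × $77,127 = 36,295.06; Haddad 441/4,590 × $77,127 = 7,410.24; Becker 949/4,590 × $77,127 = 15,946.30; Okafor 1,040/4,590 × $77,127 = 17,475.40.
Rounded to nearest $1: Ibarra $36,295; Haddad $7,410; Becker $15,946; Okafor $17,475. Sum = $77,126.
Difference $77,127 − $77,126 = +$1 applied to largest allocation (Ibarra): Ibarra becomes $36,296.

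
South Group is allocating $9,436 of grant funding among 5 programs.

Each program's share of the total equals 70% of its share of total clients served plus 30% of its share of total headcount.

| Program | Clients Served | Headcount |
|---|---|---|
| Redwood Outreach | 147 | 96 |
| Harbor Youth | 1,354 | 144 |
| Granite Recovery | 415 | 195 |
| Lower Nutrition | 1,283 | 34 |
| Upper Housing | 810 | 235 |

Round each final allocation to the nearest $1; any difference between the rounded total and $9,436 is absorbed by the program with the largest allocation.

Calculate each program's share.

Clients served total 4,009; headcount total 704.
Composite weights (70% clients served + 30% headcount): Redwood Outreach 0.0666; Harbor Youth 0.2978; Granite Recovery 0.1556; Lower Nutrition 0.2385; Upper Housing 0.2416.
Pro-rata amounts: Redwood Outreach 628.21; Harbor Youth 2,809.87; Granite Recovery 1,467.85; Lower Nutrition 2,250.58; Upper Housing 2,279.49.
Rounded to nearest $1: Redwood Outreach $628; Harbor Youth $2,810; Granite Recovery $1,468; Lower Nutrition $2,251; Upper Housing $2,279. Sum = $9,436.
Rounded total matches; no reconciliation needed.

Redwood Outreach: $628; Harbor Youth: $2,810; Granite Recovery: $1,468; Lower Nutrition: $2,251; Upper Housing: $2,279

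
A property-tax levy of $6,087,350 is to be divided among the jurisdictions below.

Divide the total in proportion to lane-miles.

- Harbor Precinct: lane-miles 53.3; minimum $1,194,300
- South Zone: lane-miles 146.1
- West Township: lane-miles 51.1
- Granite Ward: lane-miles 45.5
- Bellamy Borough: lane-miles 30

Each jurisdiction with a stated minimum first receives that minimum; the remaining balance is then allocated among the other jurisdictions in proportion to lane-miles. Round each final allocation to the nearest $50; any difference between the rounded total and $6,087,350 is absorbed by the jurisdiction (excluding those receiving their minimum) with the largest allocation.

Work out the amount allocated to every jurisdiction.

Harbor Precinct: $1,194,300 · South Zone: $2,621,450 · West Township: $916,900 · Granite Ward: $816,400 · Bellamy Borough: $538,300

Fund the minimums — Harbor Precinct $1,194,300. Balance $4,893,050.
Balance split over remaining lane-miles 272.7: South Zone 2,621,469.03 → $2,621,450; West Township 916,886.16 → $916,900; Granite Ward 816,405.48 → $816,400; Bellamy Borough 538,289.33 → $538,300.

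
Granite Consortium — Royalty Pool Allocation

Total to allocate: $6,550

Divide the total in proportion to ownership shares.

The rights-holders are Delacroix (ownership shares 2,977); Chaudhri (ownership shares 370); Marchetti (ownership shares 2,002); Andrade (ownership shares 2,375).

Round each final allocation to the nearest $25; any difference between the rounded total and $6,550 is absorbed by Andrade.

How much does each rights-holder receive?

Ownership shares total: 7,724.
Unrounded shares: Delacroix 2,977/7,724 × $6,550 = 2,524.51; Chaudhri 370/7,724 × $6,550 = 313.76; Marchetti 2,002/7,724 × $6,550 = 1,697.71; Andrade 2,375/7,724 × $6,550 = 2,014.01.
After rounding ($25): Delacroix $2,525; Chaudhri $325; Marchetti $1,700; Andrade $2,025. Sum = $6,575.
Difference $6,550 − $6,575 = −$25 applied to Andrade: Andrade becomes $2,000.

Delacroix: $2,525; Chaudhri: $325; Marchetti: $1,700; Andrade: $2,000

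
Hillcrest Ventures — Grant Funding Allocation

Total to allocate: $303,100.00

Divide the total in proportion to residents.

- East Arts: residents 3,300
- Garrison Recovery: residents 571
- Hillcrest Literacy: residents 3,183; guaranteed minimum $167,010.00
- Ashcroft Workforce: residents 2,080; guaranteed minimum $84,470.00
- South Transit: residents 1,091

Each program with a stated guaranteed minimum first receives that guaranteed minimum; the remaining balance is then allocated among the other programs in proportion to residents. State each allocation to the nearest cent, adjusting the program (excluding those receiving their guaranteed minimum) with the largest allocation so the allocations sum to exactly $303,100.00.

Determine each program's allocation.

East Arts: $34,330.11 · Garrison Recovery: $5,940.15 · Hillcrest Literacy: $167,010.00 · Ashcroft Workforce: $84,470.00 · South Transit: $11,349.74

Minimums first: Hillcrest Literacy $167,010.00; Ashcroft Workforce $84,470.00. Residual $51,620.00.
Residual split over remaining residents 4,962: East Arts 34,330.1088 → $34,330.11; Garrison Recovery 5,940.1491 → $5,940.15; South Transit 11,349.7420 → $11,349.74.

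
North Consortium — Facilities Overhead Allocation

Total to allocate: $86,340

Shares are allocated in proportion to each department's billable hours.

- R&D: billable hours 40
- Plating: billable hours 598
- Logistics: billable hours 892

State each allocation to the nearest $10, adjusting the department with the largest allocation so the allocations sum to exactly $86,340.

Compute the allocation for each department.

Total billable hours = 1,530.
Raw shares: R&D 40/1,530 × $86,340 = 2,257.25; Plating 598/1,530 × $86,340 = 33,745.96; Logistics 892/1,530 × $86,340 = 50,336.78.
After rounding ($10): R&D $2,260; Plating $33,750; Logistics $50,340. Sum = $86,350.
Difference $86,340 − $86,350 = −$10 applied to largest allocation (Logistics): Logistics becomes $50,330.

R&D: $2,260 | Plating: $33,750 | Logistics: $50,330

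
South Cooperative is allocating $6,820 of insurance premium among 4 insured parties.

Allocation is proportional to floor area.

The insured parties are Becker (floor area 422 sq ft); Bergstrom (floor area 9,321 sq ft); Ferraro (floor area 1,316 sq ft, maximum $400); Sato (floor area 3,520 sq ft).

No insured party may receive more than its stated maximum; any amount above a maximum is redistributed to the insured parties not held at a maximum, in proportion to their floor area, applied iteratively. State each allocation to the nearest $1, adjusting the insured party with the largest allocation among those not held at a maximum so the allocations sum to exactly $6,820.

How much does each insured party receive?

Becker: $204 | Bergstrom: $4,512 | Ferraro: $400 | Sato: $1,704

Sum of floor area: 14,579.
Pro-rata shares before constraints: Becker 197.41; Bergstrom 4,360.33; Ferraro 615.62; Sato 1,646.64.
Capped: Ferraro ($400); residual $6,420 reallocated over remaining floor area 13,263.
Remaining shares: Becker 204.27 → $204; Bergstrom 4,511.86 → $4,512; Sato 1,703.87 → $1,704.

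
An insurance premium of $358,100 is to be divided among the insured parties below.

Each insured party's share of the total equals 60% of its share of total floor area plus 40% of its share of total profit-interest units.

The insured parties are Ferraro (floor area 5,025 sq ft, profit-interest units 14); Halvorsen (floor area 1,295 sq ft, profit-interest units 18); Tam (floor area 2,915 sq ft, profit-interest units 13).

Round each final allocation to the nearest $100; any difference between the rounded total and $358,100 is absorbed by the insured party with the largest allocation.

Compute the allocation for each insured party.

Ferraro: $161,500 · Halvorsen: $87,400 · Tam: $109,200

Totals — floor area 9,235, profit-interest units 45.
Blended shares (60% floor area + 40% profit-interest units): Ferraro 0.4509; Halvorsen 0.2441; Tam 0.3049.
Pro-rata amounts: Ferraro 161,474.38; Halvorsen 87,425.26; Tam 109,200.36.
After rounding ($100): Ferraro $161,500; Halvorsen $87,400; Tam $109,200. Sum = $358,100.
Rounded total matches; no reconciliation needed.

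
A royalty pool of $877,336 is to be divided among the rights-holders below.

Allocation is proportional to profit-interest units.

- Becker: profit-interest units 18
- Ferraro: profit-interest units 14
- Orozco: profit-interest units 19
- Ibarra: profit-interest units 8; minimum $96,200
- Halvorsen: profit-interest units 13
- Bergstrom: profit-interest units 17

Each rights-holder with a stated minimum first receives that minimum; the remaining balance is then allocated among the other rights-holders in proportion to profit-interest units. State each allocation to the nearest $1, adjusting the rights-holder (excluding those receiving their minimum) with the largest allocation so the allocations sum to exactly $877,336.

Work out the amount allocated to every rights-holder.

Becker: $173,586; Ferraro: $135,011; Orozco: $183,229; Ibarra: $96,200; Halvorsen: $125,368; Bergstrom: $163,942

Guaranteed amounts: Ibarra $96,200. Remaining pool $781,136.
Remaining pool split over remaining profit-interest units 81: Becker 173,585.78 → $173,586; Ferraro 135,011.16 → $135,011; Orozco 183,229.43 → $183,229; Halvorsen 125,367.51 → $125,368; Bergstrom 163,942.12 → $163,942.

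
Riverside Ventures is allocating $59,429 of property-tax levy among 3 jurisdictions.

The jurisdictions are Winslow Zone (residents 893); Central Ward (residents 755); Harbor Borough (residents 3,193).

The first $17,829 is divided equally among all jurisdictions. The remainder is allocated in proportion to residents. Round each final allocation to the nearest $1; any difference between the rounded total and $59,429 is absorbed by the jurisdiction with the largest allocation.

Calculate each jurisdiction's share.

$17,829 shared equally gives $5,943 per jurisdiction.
Remainder $41,600 by residents (total 4,841): Winslow Zone 7,673.79 → $7,674; Central Ward 6,487.92 → $6,488; Harbor Borough 27,438.30 → $27,438.
Totals: Winslow Zone $5,943 + $7,674 = $13,617; Central Ward $5,943 + $6,488 = $12,431; Harbor Borough $5,943 + $27,438 = $33,381.

Winslow Zone: $13,617; Central Ward: $12,431; Harbor Borough: $33,381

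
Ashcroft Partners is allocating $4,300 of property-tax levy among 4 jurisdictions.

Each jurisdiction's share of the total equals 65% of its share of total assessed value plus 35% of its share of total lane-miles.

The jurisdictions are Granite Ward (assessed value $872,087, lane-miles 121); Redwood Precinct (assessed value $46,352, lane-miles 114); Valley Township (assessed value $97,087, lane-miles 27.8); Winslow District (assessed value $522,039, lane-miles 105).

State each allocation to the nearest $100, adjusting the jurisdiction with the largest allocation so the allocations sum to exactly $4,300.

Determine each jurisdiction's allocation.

Assessed value total 1,537,565; lane-miles total 367.8.
Blended shares (65% assessed value + 35% lane-miles): Granite Ward 0.4838; Redwood Precinct 0.1281; Valley Township 0.0675; Winslow District 0.3206.
Proportional shares: Granite Ward 2,080.41; Redwood Precinct 550.74; Valley Township 290.24; Winslow District 1,378.62.
Rounded to nearest $100: Granite Ward $2,100; Redwood Precinct $600; Valley Township $300; Winslow District $1,400. Sum = $4,400.
Difference $4,300 − $4,400 = −$100 applied to largest allocation (Granite Ward): Granite Ward becomes $2,000.

Granite Ward: $2,000 · Redwood Precinct: $600 · Valley Township: $300 · Winslow District: $1,400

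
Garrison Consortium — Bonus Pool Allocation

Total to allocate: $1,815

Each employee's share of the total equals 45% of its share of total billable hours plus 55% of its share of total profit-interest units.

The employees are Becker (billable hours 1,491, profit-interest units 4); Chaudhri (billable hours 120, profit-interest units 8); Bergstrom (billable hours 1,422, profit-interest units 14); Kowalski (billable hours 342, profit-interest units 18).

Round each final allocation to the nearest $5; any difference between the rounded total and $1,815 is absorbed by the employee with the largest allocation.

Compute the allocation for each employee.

Becker: $450 | Chaudhri: $210 | Bergstrom: $665 | Kowalski: $490

Billable hours total 3,375; profit-interest units total 44.
Combined weights (45% billable hours + 55% profit-interest units): Becker 0.2488; Chaudhri 0.1160; Bergstrom 0.3646; Kowalski 0.2706.
Raw shares: Becker 451.57; Chaudhri 210.54; Bergstrom 661.75; Kowalski 491.14.
After rounding ($5): Becker $450; Chaudhri $210; Bergstrom $660; Kowalski $490. Sum = $1,810.
Difference $1,815 − $1,810 = +$5 applied to largest allocation (Bergstrom): Bergstrom becomes $665.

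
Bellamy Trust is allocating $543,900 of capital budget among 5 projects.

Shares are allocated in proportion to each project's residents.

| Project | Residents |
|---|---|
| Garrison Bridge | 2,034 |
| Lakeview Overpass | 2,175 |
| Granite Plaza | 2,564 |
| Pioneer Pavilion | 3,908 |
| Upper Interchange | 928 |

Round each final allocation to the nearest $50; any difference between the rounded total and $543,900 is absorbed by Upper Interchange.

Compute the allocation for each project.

Total residents = 11,609.
Pro-rata amounts: Garrison Bridge 2,034/11,609 × $543,900 = 95,296.12; Lakeview Overpass 2,175/11,609 × $543,900 = 101,902.19; Granite Plaza 2,564/11,609 × $543,900 = 120,127.45; Pioneer Pavilion 3,908/11,609 × $543,900 = 183,095.98; Upper Interchange 928/11,609 × $543,900 = 43,478.27.
Rounded to nearest $50: Garrison Bridge $95,300; Lakeview Overpass $101,900; Granite Plaza $120,150; Pioneer Pavilion $183,100; Upper Interchange $43,500. Sum = $543,950.
Difference $543,900 − $543,950 = −$50 applied to Upper Interchange: Upper Interchange becomes $43,450.

Garrison Bridge: $95,300 | Lakeview Overpass: $101,900 | Granite Plaza: $120,150 | Pioneer Pavilion: $183,100 | Upper Interchange: $43,450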